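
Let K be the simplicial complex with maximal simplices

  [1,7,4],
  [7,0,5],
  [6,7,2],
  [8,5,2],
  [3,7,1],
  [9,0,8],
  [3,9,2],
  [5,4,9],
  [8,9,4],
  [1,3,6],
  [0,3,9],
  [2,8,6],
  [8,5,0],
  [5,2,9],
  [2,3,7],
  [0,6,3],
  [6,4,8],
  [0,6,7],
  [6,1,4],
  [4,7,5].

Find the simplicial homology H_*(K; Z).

We work with the vertex ordering 0 < 1 < 2 < 3 < 4 < 5 < 6 < 7 < 8 < 9. The simplices of K, each written with vertices in increasing order, are:

  0-simplices (10): [0], [1], [2], [3], [4], [5], [6], [7], [8], [9]
  1-simplices (30): (30 of them)
  2-simplices (20): (20 of them)

so the chain groups are C_0 ≅ Z^10, C_1 ≅ Z^30, C_2 ≅ Z^20.

The boundary map ∂_1: C_1 → C_0 maps an edge to its endpoints' difference, ∂[p,q] = q − p. For instance
  ∂[5,9] = [9] − [5].
As a 10×30 matrix over Z this has rank 9, with invariant factors (1,1,1,1,1,1,1,1,1).

The boundary map ∂_2: C_2 → C_1 sends each 2-simplex [p,q,r] to [q,r] − [p,r] + [p,q]. For instance
  ∂[4,5,9] = [5,9] − [4,9] + [4,5],
  ∂[2,6,8] = [6,8] − [2,8] + [2,6].
As a 30×20 matrix over Z this has rank 20, with invariant factors (1,1,1,1,1,1,1,1,1,1,1,1,1,1,1,1,1,1,1,2).

Reading off H_k = ker ∂_k / im ∂_{k+1}:

  H_0: rank C_0 − rank ∂_1 = 10 − 9 = 1, and the invariant factors of ∂_1 are all 1, so H_0 = Z.
  H_1: rank ker ∂_1 − rank ∂_2 = (30 − 9) − 20 = 1, and ∂_2 has invariant factor 2 > 1, so H_1 = Z × Z/2.
  H_2: rank ker ∂_2 − rank ∂_3 = (20 − 20) − 0 = 0, and there is no ∂_3, so H_2 = 0.

As a check, the Euler characteristic is 10 − 30 + 20 = 0, which agrees with 1 − 1 + 0 = 0.
(K is a triangulation of the Klein bottle.)

H_0 = Z,  H_1 = Z × Z/2,  H_2 = 0.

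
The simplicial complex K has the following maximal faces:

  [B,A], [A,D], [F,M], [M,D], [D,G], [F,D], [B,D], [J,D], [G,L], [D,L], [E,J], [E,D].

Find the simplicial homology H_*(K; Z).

H_0 ≅ Z,  H_1 ≅ Z^4.

K has 9 vertices, 12 edges.
rank ∂_0 = 0, rank ∂_1 = 8 ⇒ b_0 = 9 − 0 − 8 = 1; all invariant factors of ∂_1 are 1 so no torsion. So H_0 ≅ Z.
rank ∂_1 = 8, rank ∂_2 = 0 ⇒ b_1 = 12 − 8 − 0 = 4. So H_1 ≅ Z^4.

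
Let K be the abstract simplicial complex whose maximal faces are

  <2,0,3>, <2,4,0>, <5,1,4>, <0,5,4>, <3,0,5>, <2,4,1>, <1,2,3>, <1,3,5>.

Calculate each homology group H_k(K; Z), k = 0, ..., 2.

K has 6 vertices, 12 edges, 8 triangles.
rank ∂_0 = 0, rank ∂_1 = 5 ⇒ b_0 = 6 − 0 − 5 = 1; all invariant factors of ∂_1 are 1 so no torsion. So H_0 ≅ Z.
rank ∂_1 = 5, rank ∂_2 = 7 ⇒ b_1 = 12 − 5 − 7 = 0; all invariant factors of ∂_2 are 1 so no torsion. So H_1 ≅ 0.
rank ∂_2 = 7, rank ∂_3 = 0 ⇒ b_2 = 8 − 7 − 0 = 1. So H_2 ≅ Z.

H_0 = Z,  H_1 = 0,  H_2 = Z.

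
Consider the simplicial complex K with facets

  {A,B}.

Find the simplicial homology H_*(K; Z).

Fix the vertex order A < B and write every simplex with vertices in increasing order. Then dim K = 1 and the simplices of K are:

  0-simplices (2): A, B
  1-simplices (1): AB

so the chain groups are C_0 ≅ Z^2, C_1 ≅ Z^1.

Boundary ∂_1: C_1 → C_0 maps an edge to its endpoints' difference, ∂[p,q] = q − p. For instance
  ∂AB = B − A.
The 2×1 boundary matrix has rank 1 and Smith normal form diag(1).

Reading off H_k = ker ∂_k / im ∂_{k+1}:

  H_0: rank C_0 − rank ∂_1 = 2 − 1 = 1, and the invariant factors of ∂_1 are all 1, so H_0 = Z.
  H_1: rank ker ∂_1 − rank ∂_2 = (1 − 1) − 0 = 0, and there is no ∂_2, so H_1 = 0.

H_0 ≅ Z,  H_1 = 0.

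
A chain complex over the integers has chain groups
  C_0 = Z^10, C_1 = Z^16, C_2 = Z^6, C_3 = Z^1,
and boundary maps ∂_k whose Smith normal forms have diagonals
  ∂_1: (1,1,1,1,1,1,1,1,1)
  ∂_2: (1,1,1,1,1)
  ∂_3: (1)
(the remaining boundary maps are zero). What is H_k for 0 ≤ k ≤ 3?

H_0: b_0 = 10 − 0 − 9 = 1; torsion from ∂_1 factors > 1: none. So H_0 = Z.
H_1: b_1 = 16 − 9 − 5 = 2; torsion from ∂_2 factors > 1: none. So H_1 = Z^2.
H_2: b_2 = 6 − 5 − 1 = 0; torsion from ∂_3 factors > 1: none. So H_2 = 0.
H_3: b_3 = 1 − 1 − 0 = 0; torsion from ∂_4 factors > 1: none. So H_3 = 0.

H_0 = Z,  H_1 = Z^2,  H_2 = 0,  H_3 = 0.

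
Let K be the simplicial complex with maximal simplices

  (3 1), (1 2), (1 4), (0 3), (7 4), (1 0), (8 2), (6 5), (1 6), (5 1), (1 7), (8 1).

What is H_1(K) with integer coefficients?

Fix the vertex order 0 < 1 < 2 < 3 < 4 < 5 < 6 < 7 < 8 and write every simplex with vertices in increasing order. Then dim K = 1 and the simplices of K are:

  0-simplices (9): [0], [1], [2], [3], [4], [5], [6], [7], [8]
  1-simplices (12): [0,1], [0,3], [1,2], [1,3], [1,4], [1,5], [1,6], [1,7], [1,8], [2,8], [4,7], [5,6]

Hence C_0 ≅ Z^9, C_1 ≅ Z^12.

The boundary map ∂_1: C_1 → C_0 is given by ∂[p,q] = [q] − [p]. For instance
  ∂[1,6] = [6] − [1].
The resulting 9×12 matrix has rank 8, and its Smith normal form has invariant factors (1,1,1,1,1,1,1,1).

From H_k ≅ ker(∂_k) / im(∂_{k+1}) we obtain:

  H_1: rank ker ∂_1 − rank ∂_2 = (12 − 8) − 0 = 4, and there is no ∂_2, so H_1 ≅ Z^4.

H_1 = Z^4.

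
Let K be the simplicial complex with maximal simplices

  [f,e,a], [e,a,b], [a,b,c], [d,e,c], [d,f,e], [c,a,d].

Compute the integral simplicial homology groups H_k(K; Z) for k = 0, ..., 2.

Fix the vertex order a < b < c < d < e < f and write every simplex with vertices in increasing order. Then dim K = 2 and the simplices of K are:

  0-simplices (6): a, b, c, d, e, f
  1-simplices (12): ab, ac, ad, ae, af, bc, be, cd, ce, de, df, ef
  2-simplices (6): abc, abe, acd, aef, cde, def

giving chain groups C_0 ≅ Z^6, C_1 ≅ Z^12, C_2 ≅ Z^6.

Boundary ∂_1: C_1 → C_0 sends each edge [p,q] (with p < q) to q − p. For instance
  ∂ac = c − a.
This gives a 6×12 integer matrix of rank 5; reducing to Smith normal form yields diagonal entries (1,1,1,1,1).

The boundary map ∂_2: C_2 → C_1 acts by ∂[p,q,r] = [q,r] − [p,r] + [p,q]. For instance
  ∂def = ef − df + de,
  ∂abc = bc − ac + ab.
As a 12×6 matrix over Z this has rank 6, with invariant factors (1,1,1,1,1,1).

From H_k ≅ ker(∂_k) / im(∂_{k+1}) we obtain:

  H_0: rank C_0 − rank ∂_1 = 6 − 5 = 1, and the invariant factors of ∂_1 are all 1, so H_0 ≅ Z.
  H_1: rank ker ∂_1 − rank ∂_2 = (12 − 5) − 6 = 1, and the invariant factors of ∂_2 are all 1, so H_1 ≅ Z.
  H_2: rank ker ∂_2 − rank ∂_3 = (6 − 6) − 0 = 0, and there is no ∂_3, so H_2 ≅ 0.

H_0 ≅ Z,  H_1 ≅ Z,  H_2 = 0.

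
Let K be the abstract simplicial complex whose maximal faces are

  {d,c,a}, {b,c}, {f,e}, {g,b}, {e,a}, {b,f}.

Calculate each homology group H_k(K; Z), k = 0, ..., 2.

H_0 = Z,  H_1 = Z,  H_2 = 0.

Order the vertices as a < b < c < d < e < f < g. Listing each simplex with vertices in this order, K has dimension 2 with simplices:

  0-simplices (7): a, b, c, d, e, f, g
  1-simplices (8): ac, ad, ae, bc, bf, bg, cd, ef
  2-simplices (1): acd

giving chain groups C_0 ≅ Z^7, C_1 ≅ Z^8, C_2 ≅ Z^1.

The boundary map ∂_1: C_1 → C_0 maps an edge to its endpoints' difference, ∂[p,q] = q − p.
The resulting 7×8 matrix has rank 6, and its Smith normal form has invariant factors (1,1,1,1,1,1).

∂_2: C_2 → C_1 acts by ∂[p,q,r] = [q,r] − [p,r] + [p,q]. For instance
  ∂acd = cd − ad + ac.
This gives a 8×1 integer matrix of rank 1; reducing to Smith normal form yields diagonal entries (1).

Now H_k = ker ∂_k / im ∂_{k+1}, so:

  H_0: rank C_0 − rank ∂_1 = 7 − 6 = 1, and the invariant factors of ∂_1 are all 1, so H_0 ≅ Z.
  H_1: rank ker ∂_1 − rank ∂_2 = (8 − 6) − 1 = 1, and the invariant factors of ∂_2 are all 1, so H_1 ≅ Z.
  H_2: rank ker ∂_2 − rank ∂_3 = (1 − 1) − 0 = 0, and there is no ∂_3, so H_2 ≅ 0.

As a check, the Euler characteristic is 7 − 8 + 1 = 0, which agrees with 1 − 1 + 0 = 0.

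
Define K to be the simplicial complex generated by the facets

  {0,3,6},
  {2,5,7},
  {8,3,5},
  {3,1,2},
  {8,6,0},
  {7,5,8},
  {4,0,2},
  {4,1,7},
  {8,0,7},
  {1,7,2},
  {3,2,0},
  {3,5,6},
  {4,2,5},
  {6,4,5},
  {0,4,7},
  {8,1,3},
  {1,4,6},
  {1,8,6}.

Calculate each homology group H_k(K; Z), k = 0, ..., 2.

H_0 ≅ Z,  H_1 ≅ Z ⊕ Z/2,  H_2 = 0.

Take the total order 0 < 1 < 2 < 3 < 4 < 5 < 6 < 7 < 8 on the vertex set. Then K (dimension 2) consists of the simplices:

  0-simplices (9): [0], [1], [2], [3], [4], [5], [6], [7], [8]
  1-simplices (27): (27 of them)
  2-simplices (18): [0,2,3], [0,2,4], [0,3,6], [0,4,7], [0,6,8], [0,7,8], [1,2,3], [1,2,7], [1,3,8], [1,4,6], [1,4,7], [1,6,8], [2,4,5], [2,5,7], [3,5,6], [3,5,8], [4,5,6], [5,7,8]

so the chain groups are C_0 ≅ Z^9, C_1 ≅ Z^27, C_2 ≅ Z^18.

∂_1: C_1 → C_0 is given by ∂[p,q] = [q] − [p]. For instance
  ∂[1,2] = [2] − [1].
The resulting 9×27 matrix has rank 8, and its Smith normal form has invariant factors (1,1,1,1,1,1,1,1).

∂_2: C_2 → C_1 sends each 2-simplex [p,q,r] to [q,r] − [p,r] + [p,q]. For instance
  ∂[0,4,7] = [4,7] − [0,7] + [0,4],
  ∂[0,2,3] = [2,3] − [0,3] + [0,2].
As a 27×18 matrix over Z this has rank 18, with invariant factors (1,1,1,1,1,1,1,1,1,1,1,1,1,1,1,1,1,2).

From H_k ≅ ker(∂_k) / im(∂_{k+1}) we obtain:

  H_0: rank C_0 − rank ∂_1 = 9 − 8 = 1, and the invariant factors of ∂_1 are all 1, so H_0 ≅ Z.
  H_1: rank ker ∂_1 − rank ∂_2 = (27 − 8) − 18 = 1, and ∂_2 has invariant factor 2 > 1, so H_1 ≅ Z ⊕ Z/2.
  H_2: rank ker ∂_2 − rank ∂_3 = (18 − 18) − 0 = 0, and there is no ∂_3, so H_2 ≅ 0.

As a check, the Euler characteristic is 9 − 27 + 18 = 0, which agrees with 1 − 1 + 0 = 0.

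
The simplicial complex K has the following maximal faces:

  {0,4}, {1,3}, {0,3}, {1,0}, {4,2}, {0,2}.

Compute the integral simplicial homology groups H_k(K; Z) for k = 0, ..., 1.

H_0 ≅ Z,  H_1 ≅ Z^2.

Take the total order 0 < 1 < 2 < 3 < 4 on the vertex set. Then K (dimension 1) consists of the simplices:

  0-simplices (5): [0], [1], [2], [3], [4]
  1-simplices (6): [0,1], [0,2], [0,3], [0,4], [1,3], [2,4]

so the chain groups are C_0 ≅ Z^5, C_1 ≅ Z^6.

The boundary map ∂_1: C_1 → C_0 sends each edge [p,q] (with p < q) to q − p.
This gives a 5×6 integer matrix of rank 4; reducing to Smith normal form yields diagonal entries (1,1,1,1).

Now H_k = ker ∂_k / im ∂_{k+1}, so:

  H_0: rank C_0 − rank ∂_1 = 5 − 4 = 1, and the invariant factors of ∂_1 are all 1, so H_0 ≅ Z.
  H_1: rank ker ∂_1 − rank ∂_2 = (6 − 4) − 0 = 2, and there is no ∂_2, so H_1 ≅ Z^2.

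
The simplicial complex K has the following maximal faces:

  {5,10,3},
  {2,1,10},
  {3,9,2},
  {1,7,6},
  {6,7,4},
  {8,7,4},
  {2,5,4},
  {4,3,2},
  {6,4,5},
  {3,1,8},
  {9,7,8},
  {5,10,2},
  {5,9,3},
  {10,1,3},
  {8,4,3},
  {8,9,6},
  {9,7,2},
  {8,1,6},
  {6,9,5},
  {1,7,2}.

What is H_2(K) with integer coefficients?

H_2 ≅ 0.

K has 10 vertices, 30 edges, 20 triangles.
rank ∂_2 = 20, rank ∂_3 = 0 ⇒ b_2 = 20 − 20 − 0 = 0. So H_2 ≅ 0.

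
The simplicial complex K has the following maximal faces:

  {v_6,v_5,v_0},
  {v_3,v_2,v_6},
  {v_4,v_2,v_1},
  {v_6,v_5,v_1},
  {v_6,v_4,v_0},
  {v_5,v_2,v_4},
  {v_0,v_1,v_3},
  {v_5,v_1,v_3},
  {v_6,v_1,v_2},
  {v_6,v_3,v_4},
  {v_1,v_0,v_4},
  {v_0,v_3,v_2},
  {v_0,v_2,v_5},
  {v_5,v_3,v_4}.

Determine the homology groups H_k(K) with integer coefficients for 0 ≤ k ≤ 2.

Fix the vertex order v_0 < v_1 < v_2 < v_3 < v_4 < v_5 < v_6 and write every simplex with vertices in increasing order. Then dim K = 2 and the simplices of K are:

  0-simplices (7): [v_0], [v_1], [v_2], [v_3], [v_4], [v_5], [v_6]
  1-simplices (21): (21 of them)
  2-simplices (14): (14 of them)

giving chain groups C_0 ≅ Z^7, C_1 ≅ Z^21, C_2 ≅ Z^14.

The boundary map ∂_1: C_1 → C_0 is given by ∂[p,q] = [q] − [p].
The resulting 7×21 matrix has rank 6, and its Smith normal form has invariant factors (1,1,1,1,1,1).

∂_2: C_2 → C_1 maps a triangle to the signed sum of its edges. For instance
  ∂[v_3,v_4,v_5] = [v_4,v_5] − [v_3,v_5] + [v_3,v_4],
  ∂[v_1,v_2,v_6] = [v_2,v_6] − [v_1,v_6] + [v_1,v_2].
The 21×14 boundary matrix has rank 13 and Smith normal form diag(1,1,1,1,1,1,1,1,1,1,1,1,1).

Computing H_k = (kernel of ∂_k) / (image of ∂_{k+1}):

  H_0: rank C_0 − rank ∂_1 = 7 − 6 = 1, and the invariant factors of ∂_1 are all 1, so H_0 = Z.
  H_1: rank ker ∂_1 − rank ∂_2 = (21 − 6) − 13 = 2, and the invariant factors of ∂_2 are all 1, so H_1 = Z^2.
  H_2: rank ker ∂_2 − rank ∂_3 = (14 − 13) − 0 = 1, and there is no ∂_3, so H_2 = Z.

As a check, the Euler characteristic is 7 − 21 + 14 = 0, which agrees with 1 − 2 + 1 = 0.

H_0 = Z,  H_1 = Z^2,  H_2 = Z.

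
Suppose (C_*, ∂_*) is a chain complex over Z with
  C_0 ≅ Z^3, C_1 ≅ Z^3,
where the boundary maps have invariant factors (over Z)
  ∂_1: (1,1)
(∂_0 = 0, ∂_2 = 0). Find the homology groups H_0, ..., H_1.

H_0 = Z,  H_1 = Z.

H_0: b_0 = 3 − 0 − 2 = 1; torsion from ∂_1 factors > 1: none. So H_0 = Z.
H_1: b_1 = 3 − 2 − 0 = 1; torsion from ∂_2 factors > 1: none. So H_1 = Z.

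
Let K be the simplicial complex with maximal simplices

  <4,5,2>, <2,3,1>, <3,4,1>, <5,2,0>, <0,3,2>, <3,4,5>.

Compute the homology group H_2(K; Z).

H_2 = 0.

We work with the vertex ordering 0 < 1 < 2 < 3 < 4 < 5. The simplices of K, each written with vertices in increasing order, are:

  0-simplices (6): [0], [1], [2], [3], [4], [5]
  1-simplices (12): [0,2], [0,3], [0,5], [1,2], [1,3], [1,4], [2,3], [2,4], [2,5], [3,4], [3,5], [4,5]
  2-simplices (6): [0,2,3], [0,2,5], [1,2,3], [1,3,4], [2,4,5], [3,4,5]

giving chain groups C_0 ≅ Z^6, C_1 ≅ Z^12, C_2 ≅ Z^6.

∂_1: C_1 → C_0 is given by ∂[p,q] = [q] − [p]. For instance
  ∂[1,4] = [4] − [1].
This gives a 6×12 integer matrix of rank 5; reducing to Smith normal form yields diagonal entries (1,1,1,1,1).

∂_2: C_2 → C_1 acts by ∂[p,q,r] = [q,r] − [p,r] + [p,q]. For instance
  ∂[3,4,5] = [4,5] − [3,5] + [3,4],
  ∂[1,3,4] = [3,4] − [1,4] + [1,3].
The resulting 12×6 matrix has rank 6, and its Smith normal form has invariant factors (1,1,1,1,1,1).

From H_k ≅ ker(∂_k) / im(∂_{k+1}) we obtain:

  H_2: rank ker ∂_2 − rank ∂_3 = (6 − 6) − 0 = 0, and there is no ∂_3, so H_2 = 0.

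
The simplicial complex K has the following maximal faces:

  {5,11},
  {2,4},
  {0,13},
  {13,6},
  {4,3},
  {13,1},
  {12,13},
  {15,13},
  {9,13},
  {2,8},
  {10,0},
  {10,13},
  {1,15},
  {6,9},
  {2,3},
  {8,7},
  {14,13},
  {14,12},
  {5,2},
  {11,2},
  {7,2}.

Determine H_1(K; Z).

H_1 = Z^7.

We work with the vertex ordering 0 < 1 < 2 < 3 < 4 < 5 < 6 < 7 < 8 < 9 < 10 < 11 < 12 < 13 < 14 < 15. The simplices of K, each written with vertices in increasing order, are:

  0-simplices (16): [0], [1], [2], [3], [4], [5], [6], [7], [8], [9], [10], [11], [12], [13], [14], [15]
  1-simplices (21): (21 of them)

giving chain groups C_0 ≅ Z^16, C_1 ≅ Z^21.

∂_1: C_1 → C_0 maps an edge to its endpoints' difference, ∂[p,q] = q − p. For instance
  ∂[0,10] = [10] − [0].
As a 16×21 matrix over Z this has rank 14, with invariant factors (1,1,1,1,1,1,1,1,1,1,1,1,1,1).

Computing H_k = (kernel of ∂_k) / (image of ∂_{k+1}):

  H_1: rank ker ∂_1 − rank ∂_2 = (21 − 14) − 0 = 7, and there is no ∂_2, so H_1 ≅ Z^7.

(K is a triangulation of the disjoint union of a wedge of 4 circles and a wedge of 3 circles.)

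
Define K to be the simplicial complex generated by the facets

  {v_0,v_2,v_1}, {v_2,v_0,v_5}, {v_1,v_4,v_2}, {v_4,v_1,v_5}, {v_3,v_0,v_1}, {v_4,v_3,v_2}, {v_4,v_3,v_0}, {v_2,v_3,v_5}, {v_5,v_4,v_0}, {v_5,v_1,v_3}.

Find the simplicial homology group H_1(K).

H_1 ≅ Z_2.

We work with the vertex ordering v_0 < v_1 < v_2 < v_3 < v_4 < v_5. The simplices of K, each written with vertices in increasing order, are:

  0-simplices (6): [v_0], [v_1], [v_2], [v_3], [v_4], [v_5]
  1-simplices (15): (15 of them)
  2-simplices (10): [v_0,v_1,v_2], [v_0,v_1,v_3], [v_0,v_2,v_5], [v_0,v_3,v_4], [v_0,v_4,v_5], [v_1,v_2,v_4], [v_1,v_3,v_5], [v_1,v_4,v_5], [v_2,v_3,v_4], [v_2,v_3,v_5]

giving chain groups C_0 ≅ Z^6, C_1 ≅ Z^15, C_2 ≅ Z^10.

∂_1: C_1 → C_0 maps an edge to its endpoints' difference, ∂[p,q] = q − p.
As a 6×15 matrix over Z this has rank 5, with invariant factors (1,1,1,1,1).

∂_2: C_2 → C_1 acts by ∂[p,q,r] = [q,r] − [p,r] + [p,q]. For instance
  ∂[v_1,v_4,v_5] = [v_4,v_5] − [v_1,v_5] + [v_1,v_4],
  ∂[v_0,v_1,v_2] = [v_1,v_2] − [v_0,v_2] + [v_0,v_1].
This gives a 15×10 integer matrix of rank 10; reducing to Smith normal form yields diagonal entries (1,1,1,1,1,1,1,1,1,2).

Now H_k = ker ∂_k / im ∂_{k+1}, so:

  H_1: rank ker ∂_1 − rank ∂_2 = (15 − 5) − 10 = 0, and ∂_2 has invariant factor 2 > 1, so H_1 ≅ Z_2.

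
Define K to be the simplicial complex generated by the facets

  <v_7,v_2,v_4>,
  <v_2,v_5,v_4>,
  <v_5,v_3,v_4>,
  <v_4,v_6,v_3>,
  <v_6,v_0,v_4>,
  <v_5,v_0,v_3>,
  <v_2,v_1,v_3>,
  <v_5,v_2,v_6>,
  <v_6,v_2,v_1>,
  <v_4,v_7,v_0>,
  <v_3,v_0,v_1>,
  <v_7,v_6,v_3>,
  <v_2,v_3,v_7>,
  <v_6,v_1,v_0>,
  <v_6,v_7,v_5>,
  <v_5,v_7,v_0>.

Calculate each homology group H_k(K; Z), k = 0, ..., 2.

Take the total order v_0 < v_1 < v_2 < v_3 < v_4 < v_5 < v_6 < v_7 on the vertex set. Then K (dimension 2) consists of the simplices:

  0-simplices (8): [v_0], [v_1], [v_2], [v_3], [v_4], [v_5], [v_6], [v_7]
  1-simplices (24): (24 of them)
  2-simplices (16): (16 of them)

giving chain groups C_0 ≅ Z^8, C_1 ≅ Z^24, C_2 ≅ Z^16.

∂_1: C_1 → C_0 is given by ∂[p,q] = [q] − [p]. For instance
  ∂[v_0,v_4] = [v_4] − [v_0].
The resulting 8×24 matrix has rank 7, and its Smith normal form has invariant factors (1,1,1,1,1,1,1).

∂_2: C_2 → C_1 acts by ∂[p,q,r] = [q,r] − [p,r] + [p,q]. For instance
  ∂[v_2,v_4,v_7] = [v_4,v_7] − [v_2,v_7] + [v_2,v_4],
  ∂[v_0,v_3,v_5] = [v_3,v_5] − [v_0,v_5] + [v_0,v_3].
The 24×16 boundary matrix has rank 15 and Smith normal form diag(1,1,1,1,1,1,1,1,1,1,1,1,1,1,1).

From H_k ≅ ker(∂_k) / im(∂_{k+1}) we obtain:

  H_0: rank C_0 − rank ∂_1 = 8 − 7 = 1, and the invariant factors of ∂_1 are all 1, so H_0 ≅ Z.
  H_1: rank ker ∂_1 − rank ∂_2 = (24 − 7) − 15 = 2, and the invariant factors of ∂_2 are all 1, so H_1 ≅ Z^2.
  H_2: rank ker ∂_2 − rank ∂_3 = (16 − 15) − 0 = 1, and there is no ∂_3, so H_2 ≅ Z.

H_0 = Z,  H_1 = Z^2,  H_2 = Z.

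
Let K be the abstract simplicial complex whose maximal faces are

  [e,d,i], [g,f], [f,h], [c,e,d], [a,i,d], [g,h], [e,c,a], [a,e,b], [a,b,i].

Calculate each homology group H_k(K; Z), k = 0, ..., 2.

H_0 = Z^2,  H_1 = Z^2,  H_2 = 0.

We work with the vertex ordering a < b < c < d < e < f < g < h < i. The simplices of K, each written with vertices in increasing order, are:

  0-simplices (9): a, b, c, d, e, f, g, h, i
  1-simplices (15): ab, ac, ad, ae, ai, be, bi, cd, ce, de, di, ei, fg, fh, gh
  2-simplices (6): abe, abi, ace, adi, cde, dei

giving chain groups C_0 ≅ Z^9, C_1 ≅ Z^15, C_2 ≅ Z^6.

Boundary ∂_1: C_1 → C_0 sends each edge [p,q] (with p < q) to q − p. For instance
  ∂cd = d − c.
As a 9×15 matrix over Z this has rank 7, with invariant factors (1,1,1,1,1,1,1).

The boundary map ∂_2: C_2 → C_1 sends each 2-simplex [p,q,r] to [q,r] − [p,r] + [p,q]. For instance
  ∂dei = ei − di + de,
  ∂ace = ce − ae + ac.
This gives a 15×6 integer matrix of rank 6; reducing to Smith normal form yields diagonal entries (1,1,1,1,1,1).

Reading off H_k = ker ∂_k / im ∂_{k+1}:

  H_0: rank C_0 − rank ∂_1 = 9 − 7 = 2, and the invariant factors of ∂_1 are all 1, so H_0 ≅ Z^2.
  H_1: rank ker ∂_1 − rank ∂_2 = (15 − 7) − 6 = 2, and the invariant factors of ∂_2 are all 1, so H_1 ≅ Z^2.
  H_2: rank ker ∂_2 − rank ∂_3 = (6 − 6) − 0 = 0, and there is no ∂_3, so H_2 ≅ 0.

As a check, the Euler characteristic is 9 − 15 + 6 = 0, which agrees with 2 − 2 + 0 = 0.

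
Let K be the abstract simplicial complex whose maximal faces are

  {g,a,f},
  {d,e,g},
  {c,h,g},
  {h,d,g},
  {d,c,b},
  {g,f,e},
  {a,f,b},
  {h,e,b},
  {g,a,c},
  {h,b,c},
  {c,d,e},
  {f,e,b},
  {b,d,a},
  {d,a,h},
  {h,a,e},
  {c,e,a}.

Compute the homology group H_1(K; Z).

We work with the vertex ordering a < b < c < d < e < f < g < h. The simplices of K, each written with vertices in increasing order, are:

  0-simplices (8): a, b, c, d, e, f, g, h
  1-simplices (24): ab, ac, ad, ae, af, ag, ah, bc, bd, be, bf, bh, cd, ce, cg, ch, de, dg, dh, ef, eg, eh, fg, gh
  2-simplices (16): abd, abf, ace, acg, adh, aeh, afg, bcd, bch, bef, beh, cde, cgh, deg, dgh, efg

so the chain groups are C_0 ≅ Z^8, C_1 ≅ Z^24, C_2 ≅ Z^16.

∂_1: C_1 → C_0 sends each edge [p,q] (with p < q) to q − p.
The 8×24 boundary matrix has rank 7 and Smith normal form diag(1,1,1,1,1,1,1).

The boundary map ∂_2: C_2 → C_1 sends each 2-simplex [p,q,r] to [q,r] − [p,r] + [p,q]. For instance
  ∂bch = ch − bh + bc,
  ∂deg = eg − dg + de.
The resulting 24×16 matrix has rank 15, and its Smith normal form has invariant factors (1,1,1,1,1,1,1,1,1,1,1,1,1,1,1).

Now H_k = ker ∂_k / im ∂_{k+1}, so:

  H_1: rank ker ∂_1 − rank ∂_2 = (24 − 7) − 15 = 2, and the invariant factors of ∂_2 are all 1, so H_1 = Z^2.

H_1 ≅ Z^2.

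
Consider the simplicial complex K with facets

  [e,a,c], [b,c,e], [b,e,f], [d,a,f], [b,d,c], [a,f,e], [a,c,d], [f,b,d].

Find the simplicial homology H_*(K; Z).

We work with the vertex ordering a < b < c < d < e < f. The simplices of K, each written with vertices in increasing order, are:

  0-simplices (6): a, b, c, d, e, f
  1-simplices (12): ac, ad, ae, af, bc, bd, be, bf, cd, ce, df, ef
  2-simplices (8): acd, ace, adf, aef, bcd, bce, bdf, bef

giving chain groups C_0 ≅ Z^6, C_1 ≅ Z^12, C_2 ≅ Z^8.

Boundary ∂_1: C_1 → C_0 is given by ∂[p,q] = [q] − [p].
This gives a 6×12 integer matrix of rank 5; reducing to Smith normal form yields diagonal entries (1,1,1,1,1).

∂_2: C_2 → C_1 maps a triangle to the signed sum of its edges. For instance
  ∂bdf = df − bf + bd,
  ∂ace = ce − ae + ac.
This gives a 12×8 integer matrix of rank 7; reducing to Smith normal form yields diagonal entries (1,1,1,1,1,1,1).

From H_k ≅ ker(∂_k) / im(∂_{k+1}) we obtain:

  H_0: rank C_0 − rank ∂_1 = 6 − 5 = 1, and the invariant factors of ∂_1 are all 1, so H_0 ≅ Z.
  H_1: rank ker ∂_1 − rank ∂_2 = (12 − 5) − 7 = 0, and the invariant factors of ∂_2 are all 1, so H_1 ≅ 0.
  H_2: rank ker ∂_2 − rank ∂_3 = (8 − 7) − 0 = 1, and there is no ∂_3, so H_2 ≅ Z.

(K is a triangulation of the 2-sphere S^2.)

H_0 ≅ Z,  H_1 = 0,  H_2 ≅ Z.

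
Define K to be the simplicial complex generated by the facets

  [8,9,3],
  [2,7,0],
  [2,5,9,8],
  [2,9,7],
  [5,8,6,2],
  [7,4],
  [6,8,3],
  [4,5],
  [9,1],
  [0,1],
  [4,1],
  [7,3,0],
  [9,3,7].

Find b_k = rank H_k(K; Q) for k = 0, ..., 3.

b_0 = 1, b_1 = 3, b_2 = 0, b_3 = 0.

Take the total order 0 < 1 < 2 < 3 < 4 < 5 < 6 < 7 < 8 < 9 on the vertex set. Then K (dimension 3) consists of the simplices:

  0-simplices (10): [0], [1], [2], [3], [4], [5], [6], [7], [8], [9]
  1-simplices (23): [0,1], [0,2], [0,3], [0,7], [1,4], [1,9], [2,5], [2,6], [2,7], [2,8], [2,9], [3,6], [3,7], [3,8], [3,9], [4,5], [4,7], [5,6], [5,8], [5,9], [6,8], [7,9], [8,9]
  2-simplices (13): [0,2,7], [0,3,7], [2,5,6], [2,5,8], [2,5,9], [2,6,8], [2,7,9], [2,8,9], [3,6,8], [3,7,9], [3,8,9], [5,6,8], [5,8,9]
  3-simplices (2): [2,5,6,8], [2,5,8,9]

giving chain groups C_0 ≅ Z^10, C_1 ≅ Z^23, C_2 ≅ Z^13, C_3 ≅ Z^2.

The boundary map ∂_1: C_1 → C_0 maps an edge to its endpoints' difference, ∂[p,q] = q − p. For instance
  ∂[3,7] = [7] − [3].
The resulting 10×23 matrix has rank 9, and its Smith normal form has invariant factors (1,1,1,1,1,1,1,1,1).

The boundary map ∂_2: C_2 → C_1 maps a triangle to the signed sum of its edges. For instance
  ∂[2,8,9] = [8,9] − [2,9] + [2,8],
  ∂[0,3,7] = [3,7] − [0,7] + [0,3].
The 23×13 boundary matrix has rank 11 and Smith normal form diag(1,1,1,1,1,1,1,1,1,1,1).

Boundary ∂_3: C_3 → C_2 sends each 3-simplex σ to the alternating sum Σ_i (−1)^i (σ with its i-th vertex removed). For instance
  ∂[2,5,8,9] = [5,8,9] − [2,8,9] + [2,5,9] − [2,5,8],
  ∂[2,5,6,8] = [5,6,8] − [2,6,8] + [2,5,8] − [2,5,6].
The 13×2 boundary matrix has rank 2 and Smith normal form diag(1,1).

From H_k ≅ ker(∂_k) / im(∂_{k+1}) we obtain:

  H_0: rank C_0 − rank ∂_1 = 10 − 9 = 1, and the invariant factors of ∂_1 are all 1, so H_0 = Z.
  H_1: rank ker ∂_1 − rank ∂_2 = (23 − 9) − 11 = 3, and the invariant factors of ∂_2 are all 1, so H_1 = Z^3.
  H_2: rank ker ∂_2 − rank ∂_3 = (13 − 11) − 2 = 0, and the invariant factors of ∂_3 are all 1, so H_2 = 0.
  H_3: rank ker ∂_3 − rank ∂_4 = (2 − 2) − 0 = 0, and there is no ∂_4, so H_3 = 0.

Hence the Betti numbers are b_0 = 1, b_1 = 3, b_2 = 0, b_3 = 0.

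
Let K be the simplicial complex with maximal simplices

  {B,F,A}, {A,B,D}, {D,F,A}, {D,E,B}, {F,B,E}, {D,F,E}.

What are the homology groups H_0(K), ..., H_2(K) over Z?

We work with the vertex ordering A < B < D < E < F. The simplices of K, each written with vertices in increasing order, are:

  0-simplices (5): A, B, D, E, F
  1-simplices (9): AB, AD, AF, BD, BE, BF, DE, DF, EF
  2-simplices (6): ABD, ABF, ADF, BDE, BEF, DEF

so the chain groups are C_0 ≅ Z^5, C_1 ≅ Z^9, C_2 ≅ Z^6.

The boundary map ∂_1: C_1 → C_0 is given by ∂[p,q] = [q] − [p]. For instance
  ∂BE = E − B.
As a 5×9 matrix over Z this has rank 4, with invariant factors (1,1,1,1).

∂_2: C_2 → C_1 maps a triangle to the signed sum of its edges. For instance
  ∂BDE = DE − BE + BD,
  ∂DEF = EF − DF + DE.
As a 9×6 matrix over Z this has rank 5, with invariant factors (1,1,1,1,1).

Computing H_k = (kernel of ∂_k) / (image of ∂_{k+1}):

  H_0: rank C_0 − rank ∂_1 = 5 − 4 = 1, and the invariant factors of ∂_1 are all 1, so H_0 ≅ Z.
  H_1: rank ker ∂_1 − rank ∂_2 = (9 − 4) − 5 = 0, and the invariant factors of ∂_2 are all 1, so H_1 ≅ 0.
  H_2: rank ker ∂_2 − rank ∂_3 = (6 − 5) − 0 = 1, and there is no ∂_3, so H_2 ≅ Z.

(K is a triangulation of the 2-sphere S^2.)

H_0 ≅ Z,  H_1 = 0,  H_2 ≅ Z.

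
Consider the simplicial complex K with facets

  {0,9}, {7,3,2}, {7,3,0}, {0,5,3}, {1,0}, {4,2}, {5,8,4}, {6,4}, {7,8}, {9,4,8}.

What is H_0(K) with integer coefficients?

Order the vertices as 0 < 1 < 2 < 3 < 4 < 5 < 6 < 7 < 8 < 9. Listing each simplex with vertices in this order, K has dimension 2 with simplices:

  0-simplices (10): [0], [1], [2], [3], [4], [5], [6], [7], [8], [9]
  1-simplices (17): [0,1], [0,3], [0,5], [0,7], [0,9], [2,3], [2,4], [2,7], [3,5], [3,7], [4,5], [4,6], [4,8], [4,9], [5,8], [7,8], [8,9]
  2-simplices (5): [0,3,5], [0,3,7], [2,3,7], [4,5,8], [4,8,9]

giving chain groups C_0 ≅ Z^10, C_1 ≅ Z^17, C_2 ≅ Z^5.

The boundary map ∂_1: C_1 → C_0 maps an edge to its endpoints' difference, ∂[p,q] = q − p. For instance
  ∂[4,5] = [5] − [4].
As a 10×17 matrix over Z this has rank 9, with invariant factors (1,1,1,1,1,1,1,1,1).

Boundary ∂_2: C_2 → C_1 sends each 2-simplex [p,q,r] to [q,r] − [p,r] + [p,q]. For instance
  ∂[0,3,7] = [3,7] − [0,7] + [0,3],
  ∂[0,3,5] = [3,5] − [0,5] + [0,3].
The 17×5 boundary matrix has rank 5 and Smith normal form diag(1,1,1,1,1).

Computing H_k = (kernel of ∂_k) / (image of ∂_{k+1}):

  H_0: rank C_0 − rank ∂_1 = 10 − 9 = 1, and the invariant factors of ∂_1 are all 1, so H_0 ≅ Z.

H_0 ≅ Z.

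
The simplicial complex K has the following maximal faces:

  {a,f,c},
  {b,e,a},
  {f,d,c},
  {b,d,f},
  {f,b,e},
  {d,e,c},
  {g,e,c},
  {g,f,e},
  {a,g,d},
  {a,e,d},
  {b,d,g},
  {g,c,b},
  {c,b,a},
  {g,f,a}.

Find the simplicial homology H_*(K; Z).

Take the total order a < b < c < d < e < f < g on the vertex set. Then K (dimension 2) consists of the simplices:

  0-simplices (7): a, b, c, d, e, f, g
  1-simplices (21): ab, ac, ad, ae, af, ag, bc, bd, be, bf, bg, cd, ce, cf, cg, de, df, dg, ef, eg, fg
  2-simplices (14): abc, abe, acf, ade, adg, afg, bcg, bdf, bdg, bef, cde, cdf, ceg, efg

so the chain groups are C_0 ≅ Z^7, C_1 ≅ Z^21, C_2 ≅ Z^14.

Boundary ∂_1: C_1 → C_0 is given by ∂[p,q] = [q] − [p]. For instance
  ∂ab = b − a.
As a 7×21 matrix over Z this has rank 6, with invariant factors (1,1,1,1,1,1).

∂_2: C_2 → C_1 acts by ∂[p,q,r] = [q,r] − [p,r] + [p,q]. For instance
  ∂abe = be − ae + ab,
  ∂bcg = cg − bg + bc.
The resulting 21×14 matrix has rank 13, and its Smith normal form has invariant factors (1,1,1,1,1,1,1,1,1,1,1,1,1).

Computing H_k = (kernel of ∂_k) / (image of ∂_{k+1}):

  H_0: rank C_0 − rank ∂_1 = 7 − 6 = 1, and the invariant factors of ∂_1 are all 1, so H_0 = Z.
  H_1: rank ker ∂_1 − rank ∂_2 = (21 − 6) − 13 = 2, and the invariant factors of ∂_2 are all 1, so H_1 = Z^2.
  H_2: rank ker ∂_2 − rank ∂_3 = (14 − 13) − 0 = 1, and there is no ∂_3, so H_2 = Z.

H_0 = Z,  H_1 = Z^2,  H_2 = Z.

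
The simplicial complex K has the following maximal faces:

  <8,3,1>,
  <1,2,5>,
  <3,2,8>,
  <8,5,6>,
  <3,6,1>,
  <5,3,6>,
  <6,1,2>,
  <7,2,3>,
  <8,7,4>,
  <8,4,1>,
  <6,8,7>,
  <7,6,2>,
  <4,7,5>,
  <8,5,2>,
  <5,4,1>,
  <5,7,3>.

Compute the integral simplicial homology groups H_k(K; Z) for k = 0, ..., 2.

H_0 = Z,  H_1 = Z^2,  H_2 = Z.

Fix the vertex order 1 < 2 < 3 < 4 < 5 < 6 < 7 < 8 and write every simplex with vertices in increasing order. Then dim K = 2 and the simplices of K are:

  0-simplices (8): [1], [2], [3], [4], [5], [6], [7], [8]
  1-simplices (24): (24 of them)
  2-simplices (16): [1,2,5], [1,2,6], [1,3,6], [1,3,8], [1,4,5], [1,4,8], [2,3,7], [2,3,8], [2,5,8], [2,6,7], [3,5,6], [3,5,7], [4,5,7], [4,7,8], [5,6,8], [6,7,8]

so the chain groups are C_0 ≅ Z^8, C_1 ≅ Z^24, C_2 ≅ Z^16.

The boundary map ∂_1: C_1 → C_0 is given by ∂[p,q] = [q] − [p]. For instance
  ∂[4,7] = [7] − [4].
The resulting 8×24 matrix has rank 7, and its Smith normal form has invariant factors (1,1,1,1,1,1,1).

The boundary map ∂_2: C_2 → C_1 sends each 2-simplex [p,q,r] to [q,r] − [p,r] + [p,q]. For instance
  ∂[1,3,8] = [3,8] − [1,8] + [1,3],
  ∂[2,6,7] = [6,7] − [2,7] + [2,6].
The 24×16 boundary matrix has rank 15 and Smith normal form diag(1,1,1,1,1,1,1,1,1,1,1,1,1,1,1).

Reading off H_k = ker ∂_k / im ∂_{k+1}:

  H_0: rank C_0 − rank ∂_1 = 8 − 7 = 1, and the invariant factors of ∂_1 are all 1, so H_0 ≅ Z.
  H_1: rank ker ∂_1 − rank ∂_2 = (24 − 7) − 15 = 2, and the invariant factors of ∂_2 are all 1, so H_1 ≅ Z^2.
  H_2: rank ker ∂_2 − rank ∂_3 = (16 − 15) − 0 = 1, and there is no ∂_3, so H_2 ≅ Z.

As a check, the Euler characteristic is 8 − 24 + 16 = 0, which agrees with 1 − 2 + 1 = 0.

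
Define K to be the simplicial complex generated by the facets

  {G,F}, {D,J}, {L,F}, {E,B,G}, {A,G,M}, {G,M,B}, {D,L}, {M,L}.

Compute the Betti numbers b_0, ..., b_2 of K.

We work with the vertex ordering A < B < D < E < F < G < J < L < M. The simplices of K, each written with vertices in increasing order, are:

  0-simplices (9): A, B, D, E, F, G, J, L, M
  1-simplices (12): AG, AM, BE, BG, BM, DJ, DL, EG, FG, FL, GM, LM
  2-simplices (3): AGM, BEG, BGM

so the chain groups are C_0 ≅ Z^9, C_1 ≅ Z^12, C_2 ≅ Z^3.

∂_1: C_1 → C_0 sends each edge [p,q] (with p < q) to q − p. For instance
  ∂DL = L − D.
The 9×12 boundary matrix has rank 8 and Smith normal form diag(1,1,1,1,1,1,1,1).

∂_2: C_2 → C_1 acts by ∂[p,q,r] = [q,r] − [p,r] + [p,q]. For instance
  ∂BGM = GM − BM + BG,
  ∂AGM = GM − AM + AG.
This gives a 12×3 integer matrix of rank 3; reducing to Smith normal form yields diagonal entries (1,1,1).

From H_k ≅ ker(∂_k) / im(∂_{k+1}) we obtain:

  H_0: rank C_0 − rank ∂_1 = 9 − 8 = 1, and the invariant factors of ∂_1 are all 1, so H_0 = Z.
  H_1: rank ker ∂_1 − rank ∂_2 = (12 − 8) − 3 = 1, and the invariant factors of ∂_2 are all 1, so H_1 = Z.
  H_2: rank ker ∂_2 − rank ∂_3 = (3 − 3) − 0 = 0, and there is no ∂_3, so H_2 = 0.

Hence the Betti numbers are b_0 = 1, b_1 = 1, b_2 = 0.

b_0 = 1, b_1 = 1, b_2 = 0.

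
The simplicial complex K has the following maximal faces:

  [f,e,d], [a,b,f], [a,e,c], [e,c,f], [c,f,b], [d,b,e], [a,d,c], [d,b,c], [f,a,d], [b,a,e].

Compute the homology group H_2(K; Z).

H_2 ≅ 0.

K has 6 vertices, 15 edges, 10 triangles.
rank ∂_2 = 10, rank ∂_3 = 0 ⇒ b_2 = 10 − 10 − 0 = 0. So H_2 = 0.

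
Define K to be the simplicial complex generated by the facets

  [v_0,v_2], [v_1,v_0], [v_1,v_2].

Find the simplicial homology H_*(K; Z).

We work with the vertex ordering v_0 < v_1 < v_2. The simplices of K, each written with vertices in increasing order, are:

  0-simplices (3): [v_0], [v_1], [v_2]
  1-simplices (3): [v_0,v_1], [v_0,v_2], [v_1,v_2]

Hence C_0 ≅ Z^3, C_1 ≅ Z^3.

The boundary map ∂_1: C_1 → C_0 sends each edge [p,q] (with p < q) to q − p. For instance
  ∂[v_1,v_2] = [v_2] − [v_1].
The resulting 3×3 matrix has rank 2, and its Smith normal form has invariant factors (1,1).

Computing H_k = (kernel of ∂_k) / (image of ∂_{k+1}):

  H_0: rank C_0 − rank ∂_1 = 3 − 2 = 1, and the invariant factors of ∂_1 are all 1, so H_0 = Z.
  H_1: rank ker ∂_1 − rank ∂_2 = (3 − 2) − 0 = 1, and there is no ∂_2, so H_1 = Z.

H_0 = Z,  H_1 = Z.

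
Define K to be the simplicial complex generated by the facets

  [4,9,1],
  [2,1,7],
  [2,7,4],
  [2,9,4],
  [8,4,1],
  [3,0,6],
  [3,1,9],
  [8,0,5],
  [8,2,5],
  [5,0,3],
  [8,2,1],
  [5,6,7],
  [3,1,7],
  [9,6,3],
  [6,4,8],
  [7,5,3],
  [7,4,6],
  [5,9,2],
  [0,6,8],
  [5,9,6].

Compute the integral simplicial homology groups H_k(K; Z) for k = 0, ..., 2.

K has 10 vertices, 30 edges, 20 triangles.
rank ∂_0 = 0, rank ∂_1 = 9 ⇒ b_0 = 10 − 0 − 9 = 1; all invariant factors of ∂_1 are 1 so no torsion. So H_0 ≅ Z.
rank ∂_1 = 9, rank ∂_2 = 20 ⇒ b_1 = 30 − 9 − 20 = 1; ∂_2 has invariant factor(s) [2] giving torsion. So H_1 ≅ Z ⊕ Z/2.
rank ∂_2 = 20, rank ∂_3 = 0 ⇒ b_2 = 20 − 20 − 0 = 0. So H_2 ≅ 0.

H_0 = Z,  H_1 = Z ⊕ Z/2,  H_2 = 0.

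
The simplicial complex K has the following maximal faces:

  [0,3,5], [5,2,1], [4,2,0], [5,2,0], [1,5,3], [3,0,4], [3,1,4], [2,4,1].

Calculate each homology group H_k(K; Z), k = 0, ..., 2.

H_0 ≅ Z,  H_1 = 0,  H_2 ≅ Z.

K has 6 vertices, 12 edges, 8 triangles.
rank ∂_0 = 0, rank ∂_1 = 5 ⇒ b_0 = 6 − 0 − 5 = 1; all invariant factors of ∂_1 are 1 so no torsion. So H_0 ≅ Z.
rank ∂_1 = 5, rank ∂_2 = 7 ⇒ b_1 = 12 − 5 − 7 = 0; all invariant factors of ∂_2 are 1 so no torsion. So H_1 ≅ 0.
rank ∂_2 = 7, rank ∂_3 = 0 ⇒ b_2 = 8 − 7 − 0 = 1. So H_2 ≅ Z.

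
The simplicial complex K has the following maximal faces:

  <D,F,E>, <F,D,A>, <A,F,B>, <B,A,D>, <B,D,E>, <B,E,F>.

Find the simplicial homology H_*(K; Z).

H_0 = Z,  H_1 = 0,  H_2 = Z.

Fix the vertex order A < B < D < E < F and write every simplex with vertices in increasing order. Then dim K = 2 and the simplices of K are:

  0-simplices (5): A, B, D, E, F
  1-simplices (9): AB, AD, AF, BD, BE, BF, DE, DF, EF
  2-simplices (6): ABD, ABF, ADF, BDE, BEF, DEF

giving chain groups C_0 ≅ Z^5, C_1 ≅ Z^9, C_2 ≅ Z^6.

The boundary map ∂_1: C_1 → C_0 is given by ∂[p,q] = [q] − [p].
This gives a 5×9 integer matrix of rank 4; reducing to Smith normal form yields diagonal entries (1,1,1,1).

Boundary ∂_2: C_2 → C_1 sends each 2-simplex [p,q,r] to [q,r] − [p,r] + [p,q]. For instance
  ∂ADF = DF − AF + AD,
  ∂BEF = EF − BF + BE.
The 9×6 boundary matrix has rank 5 and Smith normal form diag(1,1,1,1,1).

From H_k ≅ ker(∂_k) / im(∂_{k+1}) we obtain:

  H_0: rank C_0 − rank ∂_1 = 5 − 4 = 1, and the invariant factors of ∂_1 are all 1, so H_0 ≅ Z.
  H_1: rank ker ∂_1 − rank ∂_2 = (9 − 4) − 5 = 0, and the invariant factors of ∂_2 are all 1, so H_1 ≅ 0.
  H_2: rank ker ∂_2 − rank ∂_3 = (6 − 5) − 0 = 1, and there is no ∂_3, so H_2 ≅ Z.

As a check, the Euler characteristic is 5 − 9 + 6 = 2, which agrees with 1 − 0 + 1 = 2.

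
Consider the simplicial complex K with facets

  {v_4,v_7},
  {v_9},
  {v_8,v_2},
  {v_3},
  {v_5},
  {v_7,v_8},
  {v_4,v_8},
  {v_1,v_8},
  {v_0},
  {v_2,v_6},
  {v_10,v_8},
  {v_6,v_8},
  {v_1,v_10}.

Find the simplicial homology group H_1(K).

Order the vertices as v_0 < v_1 < v_2 < v_3 < v_4 < v_5 < v_6 < v_7 < v_8 < v_9 < v_10. Listing each simplex with vertices in this order, K has dimension 1 with simplices:

  0-simplices (11): [v_0], [v_1], [v_2], [v_3], [v_4], [v_5], [v_6], [v_7], [v_8], [v_9], [v_10]
  1-simplices (9): [v_1,v_8], [v_1,v_10], [v_2,v_6], [v_2,v_8], [v_4,v_7], [v_4,v_8], [v_6,v_8], [v_7,v_8], [v_8,v_10]

Hence C_0 ≅ Z^11, C_1 ≅ Z^9.

Boundary ∂_1: C_1 → C_0 is given by ∂[p,q] = [q] − [p]. For instance
  ∂[v_2,v_8] = [v_8] − [v_2].
As a 11×9 matrix over Z this has rank 6, with invariant factors (1,1,1,1,1,1).

Computing H_k = (kernel of ∂_k) / (image of ∂_{k+1}):

  H_1: rank ker ∂_1 − rank ∂_2 = (9 − 6) − 0 = 3, and there is no ∂_2, so H_1 = Z^3.

(K is a triangulation of the disjoint union of a wedge of 3 circles and a set of 4 points.)

H_1 ≅ Z^3.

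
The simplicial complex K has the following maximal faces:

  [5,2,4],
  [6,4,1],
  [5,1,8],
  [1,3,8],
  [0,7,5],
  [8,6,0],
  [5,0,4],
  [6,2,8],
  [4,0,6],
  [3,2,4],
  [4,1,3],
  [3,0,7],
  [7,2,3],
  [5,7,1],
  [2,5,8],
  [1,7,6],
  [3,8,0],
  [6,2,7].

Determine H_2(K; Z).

K has 9 vertices, 27 edges, 18 triangles.
rank ∂_2 = 17, rank ∂_3 = 0 ⇒ b_2 = 18 − 17 − 0 = 1. So H_2 = Z.

H_2 ≅ Z.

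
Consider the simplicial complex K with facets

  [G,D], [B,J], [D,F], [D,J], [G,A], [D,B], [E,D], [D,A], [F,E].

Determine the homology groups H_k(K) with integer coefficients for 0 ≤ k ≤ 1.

H_0 = Z,  H_1 = Z^3.

Fix the vertex order A < B < D < E < F < G < J and write every simplex with vertices in increasing order. Then dim K = 1 and the simplices of K are:

  0-simplices (7): A, B, D, E, F, G, J
  1-simplices (9): AD, AG, BD, BJ, DE, DF, DG, DJ, EF

so the chain groups are C_0 ≅ Z^7, C_1 ≅ Z^9.

The boundary map ∂_1: C_1 → C_0 is given by ∂[p,q] = [q] − [p].
The 7×9 boundary matrix has rank 6 and Smith normal form diag(1,1,1,1,1,1).

Reading off H_k = ker ∂_k / im ∂_{k+1}:

  H_0: rank C_0 − rank ∂_1 = 7 − 6 = 1, and the invariant factors of ∂_1 are all 1, so H_0 ≅ Z.
  H_1: rank ker ∂_1 − rank ∂_2 = (9 − 6) − 0 = 3, and there is no ∂_2, so H_1 ≅ Z^3.

As a check, the Euler characteristic is 7 − 9 = -2, which agrees with 1 − 3 = -2.
(K is a triangulation of a wedge of 3 circles.)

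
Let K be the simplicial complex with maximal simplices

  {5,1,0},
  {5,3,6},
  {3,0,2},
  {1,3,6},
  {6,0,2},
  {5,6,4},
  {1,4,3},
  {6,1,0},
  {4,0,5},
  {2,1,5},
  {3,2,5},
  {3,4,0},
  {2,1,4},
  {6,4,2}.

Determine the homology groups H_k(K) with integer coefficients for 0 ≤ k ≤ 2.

H_0 ≅ Z,  H_1 ≅ Z^2,  H_2 ≅ Z.

We work with the vertex ordering 0 < 1 < 2 < 3 < 4 < 5 < 6. The simplices of K, each written with vertices in increasing order, are:

  0-simplices (7): [0], [1], [2], [3], [4], [5], [6]
  1-simplices (21): [0,1], [0,2], [0,3], [0,4], [0,5], [0,6], [1,2], [1,3], [1,4], [1,5], [1,6], [2,3], [2,4], [2,5], [2,6], [3,4], [3,5], [3,6], [4,5], [4,6], [5,6]
  2-simplices (14): [0,1,5], [0,1,6], [0,2,3], [0,2,6], [0,3,4], [0,4,5], [1,2,4], [1,2,5], [1,3,4], [1,3,6], [2,3,5], [2,4,6], [3,5,6], [4,5,6]

so the chain groups are C_0 ≅ Z^7, C_1 ≅ Z^21, C_2 ≅ Z^14.

The boundary map ∂_1: C_1 → C_0 is given by ∂[p,q] = [q] − [p].
The 7×21 boundary matrix has rank 6 and Smith normal form diag(1,1,1,1,1,1).

∂_2: C_2 → C_1 acts by ∂[p,q,r] = [q,r] − [p,r] + [p,q]. For instance
  ∂[0,1,6] = [1,6] − [0,6] + [0,1],
  ∂[1,3,4] = [3,4] − [1,4] + [1,3].
As a 21×14 matrix over Z this has rank 13, with invariant factors (1,1,1,1,1,1,1,1,1,1,1,1,1).

Reading off H_k = ker ∂_k / im ∂_{k+1}:

  H_0: rank C_0 − rank ∂_1 = 7 − 6 = 1, and the invariant factors of ∂_1 are all 1, so H_0 ≅ Z.
  H_1: rank ker ∂_1 − rank ∂_2 = (21 − 6) − 13 = 2, and the invariant factors of ∂_2 are all 1, so H_1 ≅ Z^2.
  H_2: rank ker ∂_2 − rank ∂_3 = (14 − 13) − 0 = 1, and there is no ∂_3, so H_2 ≅ Z.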